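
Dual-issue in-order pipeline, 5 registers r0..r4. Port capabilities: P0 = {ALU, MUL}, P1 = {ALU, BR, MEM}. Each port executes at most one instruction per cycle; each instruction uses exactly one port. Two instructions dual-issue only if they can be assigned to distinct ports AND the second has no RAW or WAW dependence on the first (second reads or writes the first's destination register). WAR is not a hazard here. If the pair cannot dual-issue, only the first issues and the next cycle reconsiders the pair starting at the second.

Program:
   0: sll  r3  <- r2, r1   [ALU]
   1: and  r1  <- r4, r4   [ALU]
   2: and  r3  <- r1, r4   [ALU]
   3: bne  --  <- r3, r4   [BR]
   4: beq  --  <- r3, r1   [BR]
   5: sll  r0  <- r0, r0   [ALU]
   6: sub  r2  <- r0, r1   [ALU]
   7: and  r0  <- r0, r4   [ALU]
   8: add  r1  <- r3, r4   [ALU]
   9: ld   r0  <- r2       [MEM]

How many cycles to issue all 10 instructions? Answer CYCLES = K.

[0] i0,i1  sll/and  -- dual
[1] i2  and  -- RAW r3
[2] i3  bne  -- no-port BR/BR
[3] i4,i5  beq/sll  -- dual
[4] i6,i7  sub/and  -- dual
[5] i8,i9  add/ld  -- dual

CYCLES = 6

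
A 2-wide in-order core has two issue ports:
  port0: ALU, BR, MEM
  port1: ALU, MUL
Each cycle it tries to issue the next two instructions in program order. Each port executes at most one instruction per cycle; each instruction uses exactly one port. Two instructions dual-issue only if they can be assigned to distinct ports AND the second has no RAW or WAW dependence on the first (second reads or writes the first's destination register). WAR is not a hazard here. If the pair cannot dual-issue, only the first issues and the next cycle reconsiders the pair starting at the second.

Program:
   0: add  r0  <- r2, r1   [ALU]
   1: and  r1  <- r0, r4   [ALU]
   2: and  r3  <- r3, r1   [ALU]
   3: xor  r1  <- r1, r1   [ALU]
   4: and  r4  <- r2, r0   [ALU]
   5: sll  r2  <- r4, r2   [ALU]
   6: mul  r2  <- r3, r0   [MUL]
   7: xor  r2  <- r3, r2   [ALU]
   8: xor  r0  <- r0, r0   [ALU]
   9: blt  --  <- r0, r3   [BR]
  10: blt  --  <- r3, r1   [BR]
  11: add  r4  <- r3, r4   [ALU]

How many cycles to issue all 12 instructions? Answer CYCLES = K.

CYCLES = 9

  cy0 -> i0 (add.ALU) RAW r0
  cy1 -> i1 (and.ALU) RAW r1
  cy2 -> i2,i3 (and.ALU+xor.ALU) 2-wide
  cy3 -> i4 (and.ALU) RAW r4
  cy4 -> i5 (sll.ALU) WAW r2
  cy5 -> i6 (mul.MUL) RAW+WAW r2
  cy6 -> i7,i8 (xor.ALU+xor.ALU) 2-wide
  cy7 -> i9 (blt.BR) no-port BR/BR
  cy8 -> i10,i11 (blt.BR+add.ALU) 2-wide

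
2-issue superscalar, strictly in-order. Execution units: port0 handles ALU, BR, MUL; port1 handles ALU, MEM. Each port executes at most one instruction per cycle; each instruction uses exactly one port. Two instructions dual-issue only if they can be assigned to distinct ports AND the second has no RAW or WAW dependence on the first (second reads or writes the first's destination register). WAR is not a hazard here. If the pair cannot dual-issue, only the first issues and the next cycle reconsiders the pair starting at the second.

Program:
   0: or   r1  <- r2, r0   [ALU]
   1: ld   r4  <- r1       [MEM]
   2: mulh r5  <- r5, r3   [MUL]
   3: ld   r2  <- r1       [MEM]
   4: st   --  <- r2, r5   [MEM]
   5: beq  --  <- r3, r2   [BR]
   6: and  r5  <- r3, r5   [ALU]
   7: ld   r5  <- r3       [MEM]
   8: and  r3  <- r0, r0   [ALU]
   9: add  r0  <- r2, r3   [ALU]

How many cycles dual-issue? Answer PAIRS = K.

PAIRS = 3

0. or.ALU @i0  | RAW r1
1. ld.MEM+mulh.MUL @i1,i2  | 2-wide
2. ld.MEM @i3  | no-port MEM/MEM
3. st.MEM+beq.BR @i4,i5  | 2-wide
4. and.ALU @i6  | WAW r5
5. ld.MEM+and.ALU @i7,i8  | 2-wide
6. add.ALU @i9  | tail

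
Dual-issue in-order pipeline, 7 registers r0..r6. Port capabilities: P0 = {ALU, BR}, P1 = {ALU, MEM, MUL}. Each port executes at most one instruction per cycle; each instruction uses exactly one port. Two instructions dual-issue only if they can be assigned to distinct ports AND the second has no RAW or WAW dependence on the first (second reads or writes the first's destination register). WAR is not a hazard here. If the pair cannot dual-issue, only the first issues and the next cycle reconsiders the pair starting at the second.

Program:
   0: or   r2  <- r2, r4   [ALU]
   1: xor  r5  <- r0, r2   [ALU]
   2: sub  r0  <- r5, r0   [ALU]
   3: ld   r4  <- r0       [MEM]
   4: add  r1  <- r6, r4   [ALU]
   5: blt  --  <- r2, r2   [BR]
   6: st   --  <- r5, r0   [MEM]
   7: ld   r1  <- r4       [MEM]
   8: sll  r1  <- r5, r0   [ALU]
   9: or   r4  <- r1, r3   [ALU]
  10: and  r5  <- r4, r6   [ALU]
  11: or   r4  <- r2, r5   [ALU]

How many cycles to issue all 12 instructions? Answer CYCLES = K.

0. or.ALU @i0  | RAW r2
1. xor.ALU @i1  | RAW r5
2. sub.ALU @i2  | RAW r0
3. ld.MEM @i3  | RAW r4
4. add.ALU/blt.BR @i4,i5  | pair
5. st.MEM @i6  | no-port MEM/MEM
6. ld.MEM @i7  | WAW r1
7. sll.ALU @i8  | RAW r1
8. or.ALU @i9  | RAW r4
9. and.ALU @i10  | RAW r5
10. or.ALU @i11  | tail

CYCLES = 11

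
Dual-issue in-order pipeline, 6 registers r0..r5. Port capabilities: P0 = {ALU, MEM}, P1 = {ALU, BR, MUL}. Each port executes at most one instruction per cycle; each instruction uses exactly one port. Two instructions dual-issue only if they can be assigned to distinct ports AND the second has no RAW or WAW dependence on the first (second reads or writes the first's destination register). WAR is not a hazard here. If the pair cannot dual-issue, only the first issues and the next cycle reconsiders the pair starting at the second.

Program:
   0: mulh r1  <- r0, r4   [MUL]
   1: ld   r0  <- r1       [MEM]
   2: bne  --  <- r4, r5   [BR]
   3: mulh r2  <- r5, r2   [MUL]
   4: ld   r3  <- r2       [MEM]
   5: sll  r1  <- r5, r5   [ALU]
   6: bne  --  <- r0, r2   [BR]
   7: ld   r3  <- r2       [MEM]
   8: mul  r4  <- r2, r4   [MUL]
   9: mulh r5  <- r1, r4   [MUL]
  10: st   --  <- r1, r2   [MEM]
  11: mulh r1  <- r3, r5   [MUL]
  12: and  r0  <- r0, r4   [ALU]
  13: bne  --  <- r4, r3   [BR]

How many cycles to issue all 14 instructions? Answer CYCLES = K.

CYCLES = 9

t=0 i0:mulh ; RAW r1
t=1 i1&i2:ld;bne ; pair
t=2 i3:mulh ; RAW r2
t=3 i4&i5:ld;sll ; pair
t=4 i6&i7:bne;ld ; pair
t=5 i8:mul ; no-port MUL/MUL
t=6 i9&i10:mulh;st ; pair
t=7 i11&i12:mulh;and ; pair
t=8 i13:bne ; tail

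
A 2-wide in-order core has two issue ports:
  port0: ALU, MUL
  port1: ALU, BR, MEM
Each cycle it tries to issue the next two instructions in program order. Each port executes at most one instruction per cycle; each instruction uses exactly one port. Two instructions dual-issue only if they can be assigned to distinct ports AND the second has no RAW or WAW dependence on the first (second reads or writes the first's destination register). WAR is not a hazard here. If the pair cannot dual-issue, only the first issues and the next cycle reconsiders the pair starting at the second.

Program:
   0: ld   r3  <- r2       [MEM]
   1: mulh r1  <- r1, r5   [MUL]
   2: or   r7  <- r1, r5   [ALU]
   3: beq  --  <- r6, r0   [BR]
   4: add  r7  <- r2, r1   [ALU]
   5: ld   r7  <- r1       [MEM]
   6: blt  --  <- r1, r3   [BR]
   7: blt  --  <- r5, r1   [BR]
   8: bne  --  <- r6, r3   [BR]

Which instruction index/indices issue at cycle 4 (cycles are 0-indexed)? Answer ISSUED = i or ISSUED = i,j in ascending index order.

ISSUED = 6

0. ld.MEM;mulh.MUL @i0&i1  | dual
1. or.ALU;beq.BR @i2&i3  | dual
2. add.ALU @i4  | WAW r7
3. ld.MEM @i5  | no-port MEM/BR
4. blt.BR @i6  | no-port BR/BR
5. blt.BR @i7  | no-port BR/BR
6. bne.BR @i8  | tail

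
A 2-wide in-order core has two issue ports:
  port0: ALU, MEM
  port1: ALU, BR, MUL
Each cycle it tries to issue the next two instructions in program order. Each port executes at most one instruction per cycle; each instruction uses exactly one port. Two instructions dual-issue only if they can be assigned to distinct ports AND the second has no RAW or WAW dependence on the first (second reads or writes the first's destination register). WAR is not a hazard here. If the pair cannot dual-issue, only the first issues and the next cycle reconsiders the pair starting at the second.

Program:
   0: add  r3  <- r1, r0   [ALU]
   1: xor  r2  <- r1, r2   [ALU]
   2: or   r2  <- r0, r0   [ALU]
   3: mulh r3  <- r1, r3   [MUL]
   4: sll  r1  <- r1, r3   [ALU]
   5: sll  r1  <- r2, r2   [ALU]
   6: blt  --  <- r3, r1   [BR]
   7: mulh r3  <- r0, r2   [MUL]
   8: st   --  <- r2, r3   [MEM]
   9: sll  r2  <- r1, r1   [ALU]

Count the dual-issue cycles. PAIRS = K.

t=0 i0,i1:add.ALU/xor.ALU ; pair
t=1 i2,i3:or.ALU/mulh.MUL ; pair
t=2 i4:sll.ALU ; WAW r1
t=3 i5:sll.ALU ; RAW r1
t=4 i6:blt.BR ; no-port BR/MUL
t=5 i7:mulh.MUL ; RAW r3
t=6 i8,i9:st.MEM/sll.ALU ; pair

PAIRS = 3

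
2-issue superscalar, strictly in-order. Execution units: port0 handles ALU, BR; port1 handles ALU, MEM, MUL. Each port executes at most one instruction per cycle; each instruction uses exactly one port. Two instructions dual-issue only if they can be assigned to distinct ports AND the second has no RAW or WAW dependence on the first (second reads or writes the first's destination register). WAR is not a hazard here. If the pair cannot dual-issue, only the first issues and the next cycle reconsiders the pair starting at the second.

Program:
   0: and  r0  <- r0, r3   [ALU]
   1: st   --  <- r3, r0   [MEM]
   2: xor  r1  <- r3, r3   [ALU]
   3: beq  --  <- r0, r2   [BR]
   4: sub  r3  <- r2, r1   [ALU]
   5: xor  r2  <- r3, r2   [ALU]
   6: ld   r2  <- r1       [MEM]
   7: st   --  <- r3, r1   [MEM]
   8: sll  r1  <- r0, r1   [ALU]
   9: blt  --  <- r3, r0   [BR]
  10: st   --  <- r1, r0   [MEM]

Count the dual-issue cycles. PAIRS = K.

PAIRS = 4

[0] i0  and.ALU  -- RAW r0
[1] i1/i2  st.MEM+xor.ALU  -- pair
[2] i3/i4  beq.BR+sub.ALU  -- pair
[3] i5  xor.ALU  -- WAW r2
[4] i6  ld.MEM  -- no-port MEM/MEM
[5] i7/i8  st.MEM+sll.ALU  -- pair
[6] i9/i10  blt.BR+st.MEM  -- pair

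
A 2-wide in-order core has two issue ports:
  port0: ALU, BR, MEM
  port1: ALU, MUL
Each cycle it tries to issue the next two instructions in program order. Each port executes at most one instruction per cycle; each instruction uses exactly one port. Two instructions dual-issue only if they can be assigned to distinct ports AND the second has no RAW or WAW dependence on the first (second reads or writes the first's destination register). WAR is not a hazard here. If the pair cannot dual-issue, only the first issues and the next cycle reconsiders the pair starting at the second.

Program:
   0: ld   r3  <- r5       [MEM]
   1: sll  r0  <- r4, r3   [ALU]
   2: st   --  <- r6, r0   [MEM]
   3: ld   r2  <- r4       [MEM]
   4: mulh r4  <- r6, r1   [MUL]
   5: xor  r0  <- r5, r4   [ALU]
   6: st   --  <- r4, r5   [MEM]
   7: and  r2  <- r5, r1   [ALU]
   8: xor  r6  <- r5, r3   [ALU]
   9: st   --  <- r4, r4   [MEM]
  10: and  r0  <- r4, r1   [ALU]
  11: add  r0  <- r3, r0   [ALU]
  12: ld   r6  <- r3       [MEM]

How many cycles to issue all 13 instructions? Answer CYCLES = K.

CYCLES = 8

  cy0 -> i0 (ld.MEM) RAW r3
  cy1 -> i1 (sll.ALU) RAW r0
  cy2 -> i2 (st.MEM) no-port MEM/MEM
  cy3 -> i3+i4 (ld.MEM/mulh.MUL) dual
  cy4 -> i5+i6 (xor.ALU/st.MEM) dual
  cy5 -> i7+i8 (and.ALU/xor.ALU) dual
  cy6 -> i9+i10 (st.MEM/and.ALU) dual
  cy7 -> i11+i12 (add.ALU/ld.MEM) dual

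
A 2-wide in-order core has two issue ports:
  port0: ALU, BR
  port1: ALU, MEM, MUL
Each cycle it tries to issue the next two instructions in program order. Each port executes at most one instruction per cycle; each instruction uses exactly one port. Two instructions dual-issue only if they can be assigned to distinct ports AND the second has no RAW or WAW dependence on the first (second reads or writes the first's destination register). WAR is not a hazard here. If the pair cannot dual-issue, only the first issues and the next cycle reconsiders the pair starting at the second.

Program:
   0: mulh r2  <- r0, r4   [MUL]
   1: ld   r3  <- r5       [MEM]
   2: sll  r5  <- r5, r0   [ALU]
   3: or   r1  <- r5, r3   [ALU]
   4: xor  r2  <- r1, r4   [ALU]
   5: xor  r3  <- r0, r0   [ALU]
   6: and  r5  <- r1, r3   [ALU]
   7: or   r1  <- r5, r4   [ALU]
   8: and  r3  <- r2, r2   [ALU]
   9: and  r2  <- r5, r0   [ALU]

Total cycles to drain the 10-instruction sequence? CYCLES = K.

  cy0 -> i0 (mulh) no-port MUL/MEM
  cy1 -> i1/i2 (ld;sll) pair
  cy2 -> i3 (or) RAW r1
  cy3 -> i4/i5 (xor;xor) pair
  cy4 -> i6 (and) RAW r5
  cy5 -> i7/i8 (or;and) pair
  cy6 -> i9 (and) tail

CYCLES = 7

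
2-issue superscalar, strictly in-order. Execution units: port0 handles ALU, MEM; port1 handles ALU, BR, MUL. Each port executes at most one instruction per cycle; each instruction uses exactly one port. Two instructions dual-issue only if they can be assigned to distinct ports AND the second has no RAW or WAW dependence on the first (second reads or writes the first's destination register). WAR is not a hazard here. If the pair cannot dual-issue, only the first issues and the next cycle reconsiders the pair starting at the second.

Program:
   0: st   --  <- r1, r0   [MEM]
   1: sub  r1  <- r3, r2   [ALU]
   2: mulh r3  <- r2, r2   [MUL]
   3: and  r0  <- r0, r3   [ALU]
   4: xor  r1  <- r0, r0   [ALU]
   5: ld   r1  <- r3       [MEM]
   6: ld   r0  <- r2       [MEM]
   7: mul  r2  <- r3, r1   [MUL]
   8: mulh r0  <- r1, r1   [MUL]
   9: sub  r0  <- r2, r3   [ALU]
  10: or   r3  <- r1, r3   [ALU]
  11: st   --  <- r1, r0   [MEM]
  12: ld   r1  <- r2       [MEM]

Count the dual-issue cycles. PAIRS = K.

PAIRS = 3

[0] i0/i1  st.MEM/sub.ALU  -- pair
[1] i2  mulh.MUL  -- RAW r3
[2] i3  and.ALU  -- RAW r0
[3] i4  xor.ALU  -- WAW r1
[4] i5  ld.MEM  -- no-port MEM/MEM
[5] i6/i7  ld.MEM/mul.MUL  -- pair
[6] i8  mulh.MUL  -- WAW r0
[7] i9/i10  sub.ALU/or.ALU  -- pair
[8] i11  st.MEM  -- no-port MEM/MEM
[9] i12  ld.MEM  -- tail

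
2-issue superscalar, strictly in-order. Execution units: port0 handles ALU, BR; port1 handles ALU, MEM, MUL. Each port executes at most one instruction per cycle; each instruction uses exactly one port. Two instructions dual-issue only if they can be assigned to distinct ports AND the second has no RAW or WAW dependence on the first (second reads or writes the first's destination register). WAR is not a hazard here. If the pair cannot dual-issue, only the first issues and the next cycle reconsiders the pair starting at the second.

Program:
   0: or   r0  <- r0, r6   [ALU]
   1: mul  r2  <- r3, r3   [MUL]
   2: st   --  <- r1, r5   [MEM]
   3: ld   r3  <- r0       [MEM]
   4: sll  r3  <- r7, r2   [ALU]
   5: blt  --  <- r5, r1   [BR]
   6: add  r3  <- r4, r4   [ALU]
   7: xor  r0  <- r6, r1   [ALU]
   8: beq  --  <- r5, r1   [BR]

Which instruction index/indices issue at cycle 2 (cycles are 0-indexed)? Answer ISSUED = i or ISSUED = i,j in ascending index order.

ISSUED = 3

0. or+mul @i0&i1  | pair
1. st @i2  | no-port MEM/MEM
2. ld @i3  | WAW r3
3. sll+blt @i4&i5  | pair
4. add+xor @i6&i7  | pair
5. beq @i8  | tail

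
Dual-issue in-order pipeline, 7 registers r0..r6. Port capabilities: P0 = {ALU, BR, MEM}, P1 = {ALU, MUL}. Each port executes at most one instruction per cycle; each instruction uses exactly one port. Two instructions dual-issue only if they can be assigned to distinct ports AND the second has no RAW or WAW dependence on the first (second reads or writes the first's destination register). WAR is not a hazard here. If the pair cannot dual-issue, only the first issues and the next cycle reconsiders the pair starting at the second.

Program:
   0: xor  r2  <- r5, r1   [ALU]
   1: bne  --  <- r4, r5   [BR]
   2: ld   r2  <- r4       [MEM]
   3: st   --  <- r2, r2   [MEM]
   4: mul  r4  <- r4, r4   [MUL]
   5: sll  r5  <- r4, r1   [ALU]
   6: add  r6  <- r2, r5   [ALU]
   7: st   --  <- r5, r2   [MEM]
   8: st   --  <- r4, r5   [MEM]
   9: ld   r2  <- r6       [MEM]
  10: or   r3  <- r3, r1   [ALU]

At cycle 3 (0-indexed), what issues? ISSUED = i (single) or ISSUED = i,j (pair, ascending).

ISSUED = 5

0. xor;bne @i0&i1  | pair
1. ld @i2  | no-port MEM/MEM
2. st;mul @i3&i4  | pair
3. sll @i5  | RAW r5
4. add;st @i6&i7  | pair
5. st @i8  | no-port MEM/MEM
6. ld;or @i9&i10  | pair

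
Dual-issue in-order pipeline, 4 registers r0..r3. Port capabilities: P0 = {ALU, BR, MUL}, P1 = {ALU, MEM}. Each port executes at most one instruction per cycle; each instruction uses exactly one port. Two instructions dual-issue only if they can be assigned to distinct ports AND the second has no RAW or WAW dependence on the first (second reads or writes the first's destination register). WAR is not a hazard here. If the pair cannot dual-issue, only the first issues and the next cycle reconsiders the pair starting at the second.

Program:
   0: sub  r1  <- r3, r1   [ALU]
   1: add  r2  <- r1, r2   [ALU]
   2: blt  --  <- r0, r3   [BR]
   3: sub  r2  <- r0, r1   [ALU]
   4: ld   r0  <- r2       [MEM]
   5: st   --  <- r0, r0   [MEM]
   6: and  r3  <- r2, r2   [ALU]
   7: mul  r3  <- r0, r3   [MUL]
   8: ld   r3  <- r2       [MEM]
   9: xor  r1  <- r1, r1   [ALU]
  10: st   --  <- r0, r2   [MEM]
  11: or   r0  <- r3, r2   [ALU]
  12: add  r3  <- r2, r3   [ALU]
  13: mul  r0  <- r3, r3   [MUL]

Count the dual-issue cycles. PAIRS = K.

PAIRS = 4

[0] i0  sub.ALU  -- RAW r1
[1] i1&i2  add.ALU blt.BR  -- pair
[2] i3  sub.ALU  -- RAW r2
[3] i4  ld.MEM  -- no-port MEM/MEM
[4] i5&i6  st.MEM and.ALU  -- pair
[5] i7  mul.MUL  -- WAW r3
[6] i8&i9  ld.MEM xor.ALU  -- pair
[7] i10&i11  st.MEM or.ALU  -- pair
[8] i12  add.ALU  -- RAW r3
[9] i13  mul.MUL  -- tail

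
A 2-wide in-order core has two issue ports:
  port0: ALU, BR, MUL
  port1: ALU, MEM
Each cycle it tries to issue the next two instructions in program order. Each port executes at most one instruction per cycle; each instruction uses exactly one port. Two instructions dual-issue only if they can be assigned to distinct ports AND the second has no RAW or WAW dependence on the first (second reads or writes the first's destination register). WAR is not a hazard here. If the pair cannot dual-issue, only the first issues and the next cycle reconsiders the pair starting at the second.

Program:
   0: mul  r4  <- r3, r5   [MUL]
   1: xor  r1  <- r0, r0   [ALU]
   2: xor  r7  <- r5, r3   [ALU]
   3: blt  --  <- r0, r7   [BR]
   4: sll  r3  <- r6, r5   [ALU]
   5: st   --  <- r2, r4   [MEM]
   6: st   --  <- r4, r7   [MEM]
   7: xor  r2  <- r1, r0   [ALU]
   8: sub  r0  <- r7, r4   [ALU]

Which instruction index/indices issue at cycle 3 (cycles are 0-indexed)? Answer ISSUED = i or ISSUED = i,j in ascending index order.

t=0 i0,i1:mul+xor ; pair
t=1 i2:xor ; RAW r7
t=2 i3,i4:blt+sll ; pair
t=3 i5:st ; no-port MEM/MEM
t=4 i6,i7:st+xor ; pair
t=5 i8:sub ; tail

ISSUED = 5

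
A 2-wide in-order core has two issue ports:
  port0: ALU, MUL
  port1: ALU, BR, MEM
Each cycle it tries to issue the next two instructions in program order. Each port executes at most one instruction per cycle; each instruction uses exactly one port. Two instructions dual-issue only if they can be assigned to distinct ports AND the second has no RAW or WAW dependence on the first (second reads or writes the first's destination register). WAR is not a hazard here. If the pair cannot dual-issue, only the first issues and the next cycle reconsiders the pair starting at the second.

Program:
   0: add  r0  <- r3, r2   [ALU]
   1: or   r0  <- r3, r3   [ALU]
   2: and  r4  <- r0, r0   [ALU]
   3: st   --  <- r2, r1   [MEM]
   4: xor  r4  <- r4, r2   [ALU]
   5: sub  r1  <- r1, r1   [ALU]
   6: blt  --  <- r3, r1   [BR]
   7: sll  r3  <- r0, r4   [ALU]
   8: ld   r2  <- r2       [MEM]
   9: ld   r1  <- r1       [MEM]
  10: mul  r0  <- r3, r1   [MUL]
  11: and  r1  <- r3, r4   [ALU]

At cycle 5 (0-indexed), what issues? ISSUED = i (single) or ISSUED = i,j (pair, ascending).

t=0 i0:add.ALU ; WAW r0
t=1 i1:or.ALU ; RAW r0
t=2 i2&i3:and.ALU+st.MEM ; 2-wide
t=3 i4&i5:xor.ALU+sub.ALU ; 2-wide
t=4 i6&i7:blt.BR+sll.ALU ; 2-wide
t=5 i8:ld.MEM ; no-port MEM/MEM
t=6 i9:ld.MEM ; RAW r1
t=7 i10&i11:mul.MUL+and.ALU ; 2-wide

ISSUED = 8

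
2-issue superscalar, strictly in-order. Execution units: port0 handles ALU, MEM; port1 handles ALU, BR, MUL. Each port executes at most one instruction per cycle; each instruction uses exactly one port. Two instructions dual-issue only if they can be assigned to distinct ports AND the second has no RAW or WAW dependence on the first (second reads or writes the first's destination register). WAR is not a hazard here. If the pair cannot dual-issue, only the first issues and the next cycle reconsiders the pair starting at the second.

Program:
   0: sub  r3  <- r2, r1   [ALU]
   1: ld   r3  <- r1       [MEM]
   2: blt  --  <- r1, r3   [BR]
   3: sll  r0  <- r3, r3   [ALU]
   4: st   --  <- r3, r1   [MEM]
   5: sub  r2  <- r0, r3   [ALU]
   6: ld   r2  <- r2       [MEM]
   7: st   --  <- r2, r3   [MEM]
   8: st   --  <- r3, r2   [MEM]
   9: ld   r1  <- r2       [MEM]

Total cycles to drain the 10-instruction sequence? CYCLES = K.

CYCLES = 8

#0 head=0: sub.ALU i0 WAW r3
#1 head=1: ld.MEM i1 RAW r3
#2 head=2: blt.BR/sll.ALU i2+i3 2-wide
#3 head=4: st.MEM/sub.ALU i4+i5 2-wide
#4 head=6: ld.MEM i6 no-port MEM/MEM
#5 head=7: st.MEM i7 no-port MEM/MEM
#6 head=8: st.MEM i8 no-port MEM/MEM
#7 head=9: ld.MEM i9 tail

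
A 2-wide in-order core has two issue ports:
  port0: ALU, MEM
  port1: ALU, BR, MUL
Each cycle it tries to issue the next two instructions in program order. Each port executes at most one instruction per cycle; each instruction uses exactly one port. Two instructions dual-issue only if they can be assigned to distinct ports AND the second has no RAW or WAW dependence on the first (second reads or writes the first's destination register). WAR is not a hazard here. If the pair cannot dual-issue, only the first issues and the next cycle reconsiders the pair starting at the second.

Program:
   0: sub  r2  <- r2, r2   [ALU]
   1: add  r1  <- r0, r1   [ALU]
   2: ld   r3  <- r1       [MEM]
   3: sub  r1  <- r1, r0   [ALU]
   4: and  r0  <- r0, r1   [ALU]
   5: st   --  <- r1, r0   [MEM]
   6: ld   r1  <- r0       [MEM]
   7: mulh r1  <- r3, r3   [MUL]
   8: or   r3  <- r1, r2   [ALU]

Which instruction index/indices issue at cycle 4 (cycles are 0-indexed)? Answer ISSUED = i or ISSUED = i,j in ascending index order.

ISSUED = 6

[0] i0,i1  sub.ALU/add.ALU  -- pair
[1] i2,i3  ld.MEM/sub.ALU  -- pair
[2] i4  and.ALU  -- RAW r0
[3] i5  st.MEM  -- no-port MEM/MEM
[4] i6  ld.MEM  -- WAW r1
[5] i7  mulh.MUL  -- RAW r1
[6] i8  or.ALU  -- tail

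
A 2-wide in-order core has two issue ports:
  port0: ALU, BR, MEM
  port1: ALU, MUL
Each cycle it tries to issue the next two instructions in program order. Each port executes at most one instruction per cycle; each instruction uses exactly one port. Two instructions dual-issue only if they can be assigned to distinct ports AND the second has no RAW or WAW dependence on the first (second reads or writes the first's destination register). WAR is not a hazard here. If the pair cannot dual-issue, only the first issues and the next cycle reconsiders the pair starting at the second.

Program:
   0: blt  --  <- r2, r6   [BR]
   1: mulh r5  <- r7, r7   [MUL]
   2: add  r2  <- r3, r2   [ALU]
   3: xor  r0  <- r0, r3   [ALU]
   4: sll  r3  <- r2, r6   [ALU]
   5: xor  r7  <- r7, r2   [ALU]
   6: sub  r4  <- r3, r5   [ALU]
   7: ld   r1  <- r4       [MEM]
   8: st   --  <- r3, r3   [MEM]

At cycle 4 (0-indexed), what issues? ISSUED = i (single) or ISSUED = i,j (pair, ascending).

[0] i0&i1  blt+mulh  -- dual
[1] i2&i3  add+xor  -- dual
[2] i4&i5  sll+xor  -- dual
[3] i6  sub  -- RAW r4
[4] i7  ld  -- no-port MEM/MEM
[5] i8  st  -- tail

ISSUED = 7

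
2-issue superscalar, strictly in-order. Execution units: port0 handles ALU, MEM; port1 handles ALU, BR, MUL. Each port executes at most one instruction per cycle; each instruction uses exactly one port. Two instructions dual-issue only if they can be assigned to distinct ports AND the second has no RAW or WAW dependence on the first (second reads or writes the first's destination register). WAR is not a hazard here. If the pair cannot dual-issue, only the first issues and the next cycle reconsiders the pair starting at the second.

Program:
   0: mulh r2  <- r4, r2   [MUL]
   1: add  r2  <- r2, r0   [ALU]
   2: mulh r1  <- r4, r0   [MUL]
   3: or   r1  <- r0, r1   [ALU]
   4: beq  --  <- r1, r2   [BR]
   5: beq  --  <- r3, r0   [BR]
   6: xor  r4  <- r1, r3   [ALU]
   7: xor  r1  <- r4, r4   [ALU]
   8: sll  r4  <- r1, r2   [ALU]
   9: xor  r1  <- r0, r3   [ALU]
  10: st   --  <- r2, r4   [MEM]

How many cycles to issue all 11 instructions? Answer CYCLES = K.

#0 head=0: mulh i0 RAW+WAW r2
#1 head=1: add+mulh i1/i2 pair
#2 head=3: or i3 RAW r1
#3 head=4: beq i4 no-port BR/BR
#4 head=5: beq+xor i5/i6 pair
#5 head=7: xor i7 RAW r1
#6 head=8: sll+xor i8/i9 pair
#7 head=10: st i10 tail

CYCLES = 8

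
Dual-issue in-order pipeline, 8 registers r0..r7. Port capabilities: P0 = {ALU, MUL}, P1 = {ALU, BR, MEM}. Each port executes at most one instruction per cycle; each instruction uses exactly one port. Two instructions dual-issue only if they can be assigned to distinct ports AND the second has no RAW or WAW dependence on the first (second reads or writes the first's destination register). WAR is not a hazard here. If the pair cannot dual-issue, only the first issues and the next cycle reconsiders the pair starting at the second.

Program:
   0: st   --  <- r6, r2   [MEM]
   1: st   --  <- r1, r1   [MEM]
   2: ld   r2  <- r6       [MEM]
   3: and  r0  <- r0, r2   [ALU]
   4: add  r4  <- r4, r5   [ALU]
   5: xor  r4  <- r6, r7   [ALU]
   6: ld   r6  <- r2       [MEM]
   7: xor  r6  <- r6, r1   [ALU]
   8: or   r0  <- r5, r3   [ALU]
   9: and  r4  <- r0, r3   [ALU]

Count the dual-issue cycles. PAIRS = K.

PAIRS = 3

  cy0 -> i0 (st) no-port MEM/MEM
  cy1 -> i1 (st) no-port MEM/MEM
  cy2 -> i2 (ld) RAW r2
  cy3 -> i3+i4 (and;add) dual
  cy4 -> i5+i6 (xor;ld) dual
  cy5 -> i7+i8 (xor;or) dual
  cy6 -> i9 (and) tail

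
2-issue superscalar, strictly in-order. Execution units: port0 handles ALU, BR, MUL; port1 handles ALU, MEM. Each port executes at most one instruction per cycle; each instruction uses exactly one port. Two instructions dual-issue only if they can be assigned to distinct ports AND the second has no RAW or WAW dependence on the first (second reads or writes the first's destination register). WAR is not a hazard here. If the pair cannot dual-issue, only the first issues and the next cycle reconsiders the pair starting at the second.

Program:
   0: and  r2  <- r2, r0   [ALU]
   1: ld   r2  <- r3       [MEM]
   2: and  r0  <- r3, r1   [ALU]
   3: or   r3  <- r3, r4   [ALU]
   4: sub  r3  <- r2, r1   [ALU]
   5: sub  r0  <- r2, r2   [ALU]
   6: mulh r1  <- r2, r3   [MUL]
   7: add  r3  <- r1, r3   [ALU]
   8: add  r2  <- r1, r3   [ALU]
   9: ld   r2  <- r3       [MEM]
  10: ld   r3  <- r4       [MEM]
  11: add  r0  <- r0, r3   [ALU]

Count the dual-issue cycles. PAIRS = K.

[0] i0  and  -- WAW r2
[1] i1+i2  ld+and  -- pair
[2] i3  or  -- WAW r3
[3] i4+i5  sub+sub  -- pair
[4] i6  mulh  -- RAW r1
[5] i7  add  -- RAW r3
[6] i8  add  -- WAW r2
[7] i9  ld  -- no-port MEM/MEM
[8] i10  ld  -- RAW r3
[9] i11  add  -- tail

PAIRS = 2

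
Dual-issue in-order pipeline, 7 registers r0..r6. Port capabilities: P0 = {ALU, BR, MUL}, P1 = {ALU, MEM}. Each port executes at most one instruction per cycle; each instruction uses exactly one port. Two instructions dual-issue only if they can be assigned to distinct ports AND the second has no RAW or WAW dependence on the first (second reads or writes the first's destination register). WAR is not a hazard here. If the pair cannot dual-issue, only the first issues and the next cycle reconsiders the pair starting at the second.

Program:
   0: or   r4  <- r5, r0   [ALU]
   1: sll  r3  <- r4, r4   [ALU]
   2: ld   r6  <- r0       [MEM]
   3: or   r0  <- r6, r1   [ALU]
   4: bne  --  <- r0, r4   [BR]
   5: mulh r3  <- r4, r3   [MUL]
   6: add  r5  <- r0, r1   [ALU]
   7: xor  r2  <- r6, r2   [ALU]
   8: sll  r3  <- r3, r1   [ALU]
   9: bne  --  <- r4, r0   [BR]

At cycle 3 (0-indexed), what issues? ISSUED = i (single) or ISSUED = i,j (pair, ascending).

0. or.ALU @i0  | RAW r4
1. sll.ALU+ld.MEM @i1+i2  | 2-wide
2. or.ALU @i3  | RAW r0
3. bne.BR @i4  | no-port BR/MUL
4. mulh.MUL+add.ALU @i5+i6  | 2-wide
5. xor.ALU+sll.ALU @i7+i8  | 2-wide
6. bne.BR @i9  | tail

ISSUED = 4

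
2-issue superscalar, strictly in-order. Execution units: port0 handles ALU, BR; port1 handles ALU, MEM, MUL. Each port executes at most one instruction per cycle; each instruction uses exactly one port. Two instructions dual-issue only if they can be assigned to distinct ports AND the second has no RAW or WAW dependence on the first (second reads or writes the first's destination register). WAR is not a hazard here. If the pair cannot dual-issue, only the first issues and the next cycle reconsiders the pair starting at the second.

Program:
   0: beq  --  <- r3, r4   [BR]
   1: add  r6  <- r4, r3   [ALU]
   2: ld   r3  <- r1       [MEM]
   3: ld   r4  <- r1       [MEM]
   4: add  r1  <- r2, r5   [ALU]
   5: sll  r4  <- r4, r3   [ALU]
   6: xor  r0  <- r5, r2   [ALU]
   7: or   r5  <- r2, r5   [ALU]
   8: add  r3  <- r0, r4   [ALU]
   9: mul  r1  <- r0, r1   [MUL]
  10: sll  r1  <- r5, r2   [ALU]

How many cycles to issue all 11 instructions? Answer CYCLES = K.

t=0 i0+i1:beq add ; dual
t=1 i2:ld ; no-port MEM/MEM
t=2 i3+i4:ld add ; dual
t=3 i5+i6:sll xor ; dual
t=4 i7+i8:or add ; dual
t=5 i9:mul ; WAW r1
t=6 i10:sll ; tail

CYCLES = 7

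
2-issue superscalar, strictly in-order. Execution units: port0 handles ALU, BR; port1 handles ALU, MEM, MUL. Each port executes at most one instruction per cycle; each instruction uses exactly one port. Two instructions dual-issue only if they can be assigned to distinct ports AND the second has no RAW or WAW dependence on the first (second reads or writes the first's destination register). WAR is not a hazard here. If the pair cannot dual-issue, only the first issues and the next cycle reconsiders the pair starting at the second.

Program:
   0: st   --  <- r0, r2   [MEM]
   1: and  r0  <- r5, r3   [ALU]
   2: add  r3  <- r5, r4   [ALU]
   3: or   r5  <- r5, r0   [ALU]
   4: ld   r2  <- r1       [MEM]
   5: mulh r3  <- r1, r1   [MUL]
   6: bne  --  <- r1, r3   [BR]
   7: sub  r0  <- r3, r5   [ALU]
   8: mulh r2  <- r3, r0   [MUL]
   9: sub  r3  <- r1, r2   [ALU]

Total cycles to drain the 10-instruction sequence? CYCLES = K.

CYCLES = 7

  cy0 -> i0,i1 (st.MEM and.ALU) pair
  cy1 -> i2,i3 (add.ALU or.ALU) pair
  cy2 -> i4 (ld.MEM) no-port MEM/MUL
  cy3 -> i5 (mulh.MUL) RAW r3
  cy4 -> i6,i7 (bne.BR sub.ALU) pair
  cy5 -> i8 (mulh.MUL) RAW r2
  cy6 -> i9 (sub.ALU) tail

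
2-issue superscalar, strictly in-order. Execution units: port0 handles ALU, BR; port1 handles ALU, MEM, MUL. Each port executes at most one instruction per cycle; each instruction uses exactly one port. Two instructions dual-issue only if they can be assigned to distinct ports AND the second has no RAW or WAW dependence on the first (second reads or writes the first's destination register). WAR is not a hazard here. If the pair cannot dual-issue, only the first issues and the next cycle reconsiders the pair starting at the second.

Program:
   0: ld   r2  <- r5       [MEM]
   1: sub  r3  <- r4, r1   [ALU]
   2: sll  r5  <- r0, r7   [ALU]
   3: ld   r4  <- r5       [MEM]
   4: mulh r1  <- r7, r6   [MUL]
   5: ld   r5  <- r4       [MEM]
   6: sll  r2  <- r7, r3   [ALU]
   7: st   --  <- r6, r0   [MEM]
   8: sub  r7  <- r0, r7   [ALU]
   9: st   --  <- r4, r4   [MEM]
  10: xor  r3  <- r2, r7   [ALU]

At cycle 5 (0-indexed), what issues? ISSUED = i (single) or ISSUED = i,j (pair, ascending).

0. ld+sub @i0&i1  | pair
1. sll @i2  | RAW r5
2. ld @i3  | no-port MEM/MUL
3. mulh @i4  | no-port MUL/MEM
4. ld+sll @i5&i6  | pair
5. st+sub @i7&i8  | pair
6. st+xor @i9&i10  | pair

ISSUED = 7,8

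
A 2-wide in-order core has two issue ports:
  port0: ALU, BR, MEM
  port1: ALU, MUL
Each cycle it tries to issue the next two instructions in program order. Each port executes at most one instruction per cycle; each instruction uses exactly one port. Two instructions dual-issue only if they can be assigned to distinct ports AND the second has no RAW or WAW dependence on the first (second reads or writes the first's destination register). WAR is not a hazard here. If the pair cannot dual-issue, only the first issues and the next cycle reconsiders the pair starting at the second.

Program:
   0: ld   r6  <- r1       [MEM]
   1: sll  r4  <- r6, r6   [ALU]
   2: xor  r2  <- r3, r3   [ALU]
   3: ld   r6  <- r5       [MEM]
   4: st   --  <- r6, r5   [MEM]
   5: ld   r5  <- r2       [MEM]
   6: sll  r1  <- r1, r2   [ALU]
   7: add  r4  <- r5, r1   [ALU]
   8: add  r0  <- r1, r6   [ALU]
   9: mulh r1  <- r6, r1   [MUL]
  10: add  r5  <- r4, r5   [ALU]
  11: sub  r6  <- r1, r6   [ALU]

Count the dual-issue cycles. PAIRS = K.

  cy0 -> i0 (ld) RAW r6
  cy1 -> i1/i2 (sll/xor) pair
  cy2 -> i3 (ld) no-port MEM/MEM
  cy3 -> i4 (st) no-port MEM/MEM
  cy4 -> i5/i6 (ld/sll) pair
  cy5 -> i7/i8 (add/add) pair
  cy6 -> i9/i10 (mulh/add) pair
  cy7 -> i11 (sub) tail

PAIRS = 4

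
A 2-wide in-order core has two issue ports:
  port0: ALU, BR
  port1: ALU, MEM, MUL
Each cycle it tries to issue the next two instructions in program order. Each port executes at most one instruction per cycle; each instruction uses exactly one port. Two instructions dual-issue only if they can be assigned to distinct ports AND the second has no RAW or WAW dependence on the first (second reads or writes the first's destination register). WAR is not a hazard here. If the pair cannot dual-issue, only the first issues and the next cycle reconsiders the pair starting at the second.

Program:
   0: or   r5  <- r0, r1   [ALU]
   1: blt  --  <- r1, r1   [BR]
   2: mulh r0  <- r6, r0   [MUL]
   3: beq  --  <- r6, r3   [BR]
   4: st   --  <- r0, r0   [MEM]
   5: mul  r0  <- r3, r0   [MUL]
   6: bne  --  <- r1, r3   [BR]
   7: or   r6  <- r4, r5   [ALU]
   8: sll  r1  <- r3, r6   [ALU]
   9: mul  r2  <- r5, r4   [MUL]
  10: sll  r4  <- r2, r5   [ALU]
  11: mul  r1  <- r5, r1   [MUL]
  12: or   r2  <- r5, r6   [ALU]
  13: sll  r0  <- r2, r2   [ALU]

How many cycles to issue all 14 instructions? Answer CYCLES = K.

CYCLES = 9

c0: i0/i1 or.ALU/blt.BR  pair
c1: i2/i3 mulh.MUL/beq.BR  pair
c2: i4 st.MEM  no-port MEM/MUL
c3: i5/i6 mul.MUL/bne.BR  pair
c4: i7 or.ALU  RAW r6
c5: i8/i9 sll.ALU/mul.MUL  pair
c6: i10/i11 sll.ALU/mul.MUL  pair
c7: i12 or.ALU  RAW r2
c8: i13 sll.ALU  tail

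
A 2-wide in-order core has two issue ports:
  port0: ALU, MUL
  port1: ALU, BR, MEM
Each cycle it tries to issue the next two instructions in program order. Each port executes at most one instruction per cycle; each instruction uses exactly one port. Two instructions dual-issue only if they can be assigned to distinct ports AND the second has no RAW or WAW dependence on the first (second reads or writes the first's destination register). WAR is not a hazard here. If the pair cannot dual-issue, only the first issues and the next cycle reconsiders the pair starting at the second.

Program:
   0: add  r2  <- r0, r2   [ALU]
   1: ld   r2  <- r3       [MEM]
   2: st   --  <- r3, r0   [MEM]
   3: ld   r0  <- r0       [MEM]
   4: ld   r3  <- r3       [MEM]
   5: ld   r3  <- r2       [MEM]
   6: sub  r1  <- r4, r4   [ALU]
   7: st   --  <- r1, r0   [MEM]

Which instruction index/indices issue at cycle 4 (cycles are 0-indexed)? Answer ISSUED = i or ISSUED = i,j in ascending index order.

t=0 i0:add ; WAW r2
t=1 i1:ld ; no-port MEM/MEM
t=2 i2:st ; no-port MEM/MEM
t=3 i3:ld ; no-port MEM/MEM
t=4 i4:ld ; no-port MEM/MEM
t=5 i5,i6:ld/sub ; dual
t=6 i7:st ; tail

ISSUED = 4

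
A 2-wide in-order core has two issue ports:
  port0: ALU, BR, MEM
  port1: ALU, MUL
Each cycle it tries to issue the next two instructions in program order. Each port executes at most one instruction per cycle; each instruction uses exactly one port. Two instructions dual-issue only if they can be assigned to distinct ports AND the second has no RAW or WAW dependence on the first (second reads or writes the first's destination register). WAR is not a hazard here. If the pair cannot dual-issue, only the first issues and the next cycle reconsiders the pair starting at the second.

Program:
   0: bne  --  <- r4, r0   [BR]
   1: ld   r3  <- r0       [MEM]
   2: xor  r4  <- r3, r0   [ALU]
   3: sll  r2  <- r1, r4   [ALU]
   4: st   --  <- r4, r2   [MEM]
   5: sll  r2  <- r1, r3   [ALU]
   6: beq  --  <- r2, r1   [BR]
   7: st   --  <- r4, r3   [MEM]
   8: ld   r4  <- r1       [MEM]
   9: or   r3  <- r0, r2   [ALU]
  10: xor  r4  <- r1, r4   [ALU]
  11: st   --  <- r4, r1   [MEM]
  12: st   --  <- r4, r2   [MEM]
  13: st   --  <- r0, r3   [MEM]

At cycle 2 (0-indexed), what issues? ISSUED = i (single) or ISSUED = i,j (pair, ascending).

ISSUED = 2

0. bne @i0  | no-port BR/MEM
1. ld @i1  | RAW r3
2. xor @i2  | RAW r4
3. sll @i3  | RAW r2
4. st;sll @i4,i5  | dual
5. beq @i6  | no-port BR/MEM
6. st @i7  | no-port MEM/MEM
7. ld;or @i8,i9  | dual
8. xor @i10  | RAW r4
9. st @i11  | no-port MEM/MEM
10. st @i12  | no-port MEM/MEM
11. st @i13  | tail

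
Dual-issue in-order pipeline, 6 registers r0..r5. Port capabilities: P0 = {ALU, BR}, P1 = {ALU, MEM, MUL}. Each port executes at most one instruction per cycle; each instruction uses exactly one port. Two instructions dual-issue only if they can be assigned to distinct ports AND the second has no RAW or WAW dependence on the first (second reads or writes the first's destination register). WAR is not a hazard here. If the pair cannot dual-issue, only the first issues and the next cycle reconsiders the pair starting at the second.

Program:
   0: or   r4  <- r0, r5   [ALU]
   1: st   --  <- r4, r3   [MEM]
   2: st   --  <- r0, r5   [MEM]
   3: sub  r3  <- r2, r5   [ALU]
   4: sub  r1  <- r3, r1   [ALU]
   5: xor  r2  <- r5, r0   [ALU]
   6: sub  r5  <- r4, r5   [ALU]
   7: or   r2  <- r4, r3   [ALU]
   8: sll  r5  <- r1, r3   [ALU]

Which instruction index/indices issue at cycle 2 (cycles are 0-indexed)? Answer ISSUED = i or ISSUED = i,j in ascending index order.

t=0 i0:or.ALU ; RAW r4
t=1 i1:st.MEM ; no-port MEM/MEM
t=2 i2+i3:st.MEM sub.ALU ; 2-wide
t=3 i4+i5:sub.ALU xor.ALU ; 2-wide
t=4 i6+i7:sub.ALU or.ALU ; 2-wide
t=5 i8:sll.ALU ; tail

ISSUED = 2,3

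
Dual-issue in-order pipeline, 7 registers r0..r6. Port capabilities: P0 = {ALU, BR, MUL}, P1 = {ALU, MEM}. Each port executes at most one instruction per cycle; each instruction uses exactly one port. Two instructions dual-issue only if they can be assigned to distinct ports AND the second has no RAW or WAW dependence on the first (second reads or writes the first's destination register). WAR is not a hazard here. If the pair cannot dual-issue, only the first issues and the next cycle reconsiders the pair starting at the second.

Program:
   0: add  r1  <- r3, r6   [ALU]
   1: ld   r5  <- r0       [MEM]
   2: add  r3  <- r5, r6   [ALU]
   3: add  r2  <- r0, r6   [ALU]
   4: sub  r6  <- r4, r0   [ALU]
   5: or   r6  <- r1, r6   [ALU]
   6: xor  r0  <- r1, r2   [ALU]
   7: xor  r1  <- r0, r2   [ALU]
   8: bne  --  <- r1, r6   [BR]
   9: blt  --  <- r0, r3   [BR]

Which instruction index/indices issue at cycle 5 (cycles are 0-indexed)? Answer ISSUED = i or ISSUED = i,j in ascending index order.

ISSUED = 8

  cy0 -> i0&i1 (add.ALU+ld.MEM) pair
  cy1 -> i2&i3 (add.ALU+add.ALU) pair
  cy2 -> i4 (sub.ALU) RAW+WAW r6
  cy3 -> i5&i6 (or.ALU+xor.ALU) pair
  cy4 -> i7 (xor.ALU) RAW r1
  cy5 -> i8 (bne.BR) no-port BR/BR
  cy6 -> i9 (blt.BR) tail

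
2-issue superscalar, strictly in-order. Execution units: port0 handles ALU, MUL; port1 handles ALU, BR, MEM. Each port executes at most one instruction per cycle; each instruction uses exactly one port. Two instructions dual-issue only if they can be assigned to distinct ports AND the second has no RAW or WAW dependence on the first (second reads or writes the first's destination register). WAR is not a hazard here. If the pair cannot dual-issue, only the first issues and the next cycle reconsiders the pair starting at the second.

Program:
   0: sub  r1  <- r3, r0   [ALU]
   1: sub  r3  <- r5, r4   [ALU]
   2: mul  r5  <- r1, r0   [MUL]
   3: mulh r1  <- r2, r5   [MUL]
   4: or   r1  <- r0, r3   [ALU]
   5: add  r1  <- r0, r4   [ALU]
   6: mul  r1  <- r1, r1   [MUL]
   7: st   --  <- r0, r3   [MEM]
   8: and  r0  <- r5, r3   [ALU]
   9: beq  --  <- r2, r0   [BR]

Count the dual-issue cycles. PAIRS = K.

  cy0 -> i0&i1 (sub.ALU;sub.ALU) dual
  cy1 -> i2 (mul.MUL) no-port MUL/MUL
  cy2 -> i3 (mulh.MUL) WAW r1
  cy3 -> i4 (or.ALU) WAW r1
  cy4 -> i5 (add.ALU) RAW+WAW r1
  cy5 -> i6&i7 (mul.MUL;st.MEM) dual
  cy6 -> i8 (and.ALU) RAW r0
  cy7 -> i9 (beq.BR) tail

PAIRS = 2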